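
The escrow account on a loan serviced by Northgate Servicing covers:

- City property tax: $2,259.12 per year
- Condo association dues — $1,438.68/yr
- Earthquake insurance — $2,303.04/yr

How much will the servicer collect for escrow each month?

City property tax — $2,259.12
Condo association dues — $1,438.68
Earthquake insurance — $2,303.04
Total annual escrow = $2,259.12 + $1,438.68 + $2,303.04 = $6,000.84
Per month = $6,000.84 ÷ 12 = $500.07

$500.07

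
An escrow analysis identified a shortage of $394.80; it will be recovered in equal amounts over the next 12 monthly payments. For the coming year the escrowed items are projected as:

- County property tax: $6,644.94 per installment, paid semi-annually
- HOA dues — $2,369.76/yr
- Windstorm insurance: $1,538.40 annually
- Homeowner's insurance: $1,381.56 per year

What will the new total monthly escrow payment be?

County property tax — $6,644.94 × 2 = $13,289.88 per year
HOA dues — $2,369.76 per year
Windstorm insurance — $1,538.40 per year
Homeowner's insurance — $1,381.56 per year
Total annual escrow = $18,579.60
Monthly escrow = $18,579.60 / 12 = $1,548.30
Monthly shortage recovery: $394.80 / 12 = $32.90
New monthly escrow = $1,548.30 + $32.90 = $1,581.20

$1,581.20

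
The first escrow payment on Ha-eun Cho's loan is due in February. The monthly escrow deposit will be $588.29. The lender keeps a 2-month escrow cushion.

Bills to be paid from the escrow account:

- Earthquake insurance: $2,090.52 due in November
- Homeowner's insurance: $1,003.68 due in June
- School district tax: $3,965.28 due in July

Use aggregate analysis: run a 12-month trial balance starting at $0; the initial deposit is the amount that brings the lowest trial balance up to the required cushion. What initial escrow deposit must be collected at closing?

$2,615.80

Cushion = 2 × $588.29 = $1,176.58
Trial balance (start $0, +$588.29 each month, − disbursements):
  Feb: +$588.29 → $588.29
  Mar: +$588.29 → $1,176.58
  Apr: +$588.29 → $1,764.87
  May: +$588.29 → $2,353.16
  Jun: +$588.29 − $1,003.68 → $1,937.77
  Jul: +$588.29 − $3,965.28 → -$1,439.22
  Aug: +$588.29 → -$850.93
  Sep: +$588.29 → -$262.64
  Oct: +$588.29 → $325.65
  Nov: +$588.29 − $2,090.52 → -$1,176.58
  Dec: +$588.29 → -$588.29
  Jan: +$588.29 → $0.00
Lowest trial balance = -$1,439.22 (Jul)
Initial deposit = cushion − low point = $1,176.58 − (-$1,439.22) = $2,615.80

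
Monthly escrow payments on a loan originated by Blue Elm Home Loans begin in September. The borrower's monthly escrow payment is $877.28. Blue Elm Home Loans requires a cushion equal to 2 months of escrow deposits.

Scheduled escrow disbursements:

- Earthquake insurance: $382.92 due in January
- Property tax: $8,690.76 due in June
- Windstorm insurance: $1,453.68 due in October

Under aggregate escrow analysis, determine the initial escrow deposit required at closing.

$3,509.12

Cushion = 2 × $877.28 = $1,754.56
Trial balance (start $0, +$877.28 each month, − disbursements):
  Sep: +$877.28 → $877.28
  Oct: +$877.28 − $1,453.68 → $300.88
  Nov: +$877.28 → $1,178.16
  Dec: +$877.28 → $2,055.44
  Jan: +$877.28 − $382.92 → $2,549.80
  Feb: +$877.28 → $3,427.08
  Mar: +$877.28 → $4,304.36
  Apr: +$877.28 → $5,181.64
  May: +$877.28 → $6,058.92
  Jun: +$877.28 − $8,690.76 → -$1,754.56
  Jul: +$877.28 → -$877.28
  Aug: +$877.28 → $0.00
Lowest trial balance = -$1,754.56 (Jun)
Initial deposit = cushion − low point = $1,754.56 − (-$1,754.56) = $3,509.12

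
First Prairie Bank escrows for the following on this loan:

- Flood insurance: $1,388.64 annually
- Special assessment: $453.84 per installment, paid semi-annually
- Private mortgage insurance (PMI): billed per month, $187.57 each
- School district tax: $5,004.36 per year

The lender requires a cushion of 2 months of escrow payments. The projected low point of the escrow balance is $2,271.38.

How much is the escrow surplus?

Flood insurance = $1,388.64
Special assessment = $453.84 × 2 = $907.68
Private mortgage insurance (PMI) = $187.57 × 12 = $2,250.84
School district tax = $5,004.36
Yearly total = $1,388.64 + $907.68 + $2,250.84 + $5,004.36 = $9,551.52
Per month = $9,551.52 / 12 = $795.96
Required reserve = 2 × $795.96 = $1,591.92
Excess over cushion: $2,271.38 − $1,591.92 = $679.46

$679.46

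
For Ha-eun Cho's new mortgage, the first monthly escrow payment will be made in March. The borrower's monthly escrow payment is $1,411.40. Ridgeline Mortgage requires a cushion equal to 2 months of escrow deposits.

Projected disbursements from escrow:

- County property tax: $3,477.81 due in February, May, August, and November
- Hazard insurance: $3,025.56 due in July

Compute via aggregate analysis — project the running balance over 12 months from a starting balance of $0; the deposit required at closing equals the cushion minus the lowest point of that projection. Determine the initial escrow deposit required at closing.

$4,335.58

Cushion = 2 × $1,411.40 = $2,822.80
Trial balance (start $0, +$1,411.40 each month, − disbursements):
  Mar: +$1,411.40 → $1,411.40
  Apr: +$1,411.40 → $2,822.80
  May: +$1,411.40 − $3,477.81 → $756.39
  Jun: +$1,411.40 → $2,167.79
  Jul: +$1,411.40 − $3,025.56 → $553.63
  Aug: +$1,411.40 − $3,477.81 → -$1,512.78
  Sep: +$1,411.40 → -$101.38
  Oct: +$1,411.40 → $1,310.02
  Nov: +$1,411.40 − $3,477.81 → -$756.39
  Dec: +$1,411.40 → $655.01
  Jan: +$1,411.40 → $2,066.41
  Feb: +$1,411.40 − $3,477.81 → $0.00
Lowest trial balance = -$1,512.78 (Aug)
Initial deposit = cushion − low point = $2,822.80 − (-$1,512.78) = $4,335.58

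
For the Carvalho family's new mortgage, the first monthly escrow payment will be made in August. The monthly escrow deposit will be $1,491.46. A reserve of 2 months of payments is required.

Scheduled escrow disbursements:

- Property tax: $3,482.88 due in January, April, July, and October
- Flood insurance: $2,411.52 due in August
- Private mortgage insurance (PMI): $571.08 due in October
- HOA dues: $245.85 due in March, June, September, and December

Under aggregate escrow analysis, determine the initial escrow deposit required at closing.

$5,219.87

Cushion = 2 × $1,491.46 = $2,982.92
Trial balance (start $0, +$1,491.46 each month, − disbursements):
  Aug: +$1,491.46 − $2,411.52 → -$920.06
  Sep: +$1,491.46 − $245.85 → $325.55
  Oct: +$1,491.46 − $4,053.96 → -$2,236.95
  Nov: +$1,491.46 → -$745.49
  Dec: +$1,491.46 − $245.85 → $500.12
  Jan: +$1,491.46 − $3,482.88 → -$1,491.30
  Feb: +$1,491.46 → $0.16
  Mar: +$1,491.46 − $245.85 → $1,245.77
  Apr: +$1,491.46 − $3,482.88 → -$745.65
  May: +$1,491.46 → $745.81
  Jun: +$1,491.46 − $245.85 → $1,991.42
  Jul: +$1,491.46 − $3,482.88 → $0.00
Lowest trial balance = -$2,236.95 (Oct)
Initial deposit = cushion − low point = $2,982.92 − (-$2,236.95) = $5,219.87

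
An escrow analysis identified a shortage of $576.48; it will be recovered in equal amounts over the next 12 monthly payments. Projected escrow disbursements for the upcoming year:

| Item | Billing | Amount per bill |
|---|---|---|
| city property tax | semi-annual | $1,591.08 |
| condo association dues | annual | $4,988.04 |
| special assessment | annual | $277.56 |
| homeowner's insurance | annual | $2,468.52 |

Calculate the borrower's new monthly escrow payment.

City property tax = $1,591.08 × 2 = $3,182.16 annually
Condo association dues = $4,988.04 annually
Special assessment = $277.56 annually
Homeowner's insurance = $2,468.52 annually
Total annual escrow = $3,182.16 + $4,988.04 + $277.56 + $2,468.52 = $10,916.28
Per month = $10,916.28 / 12 = $909.69
Shortage spread = $576.48 ÷ 12 = $48.04/mo
New monthly escrow = $909.69 + $48.04 = $957.73

$957.73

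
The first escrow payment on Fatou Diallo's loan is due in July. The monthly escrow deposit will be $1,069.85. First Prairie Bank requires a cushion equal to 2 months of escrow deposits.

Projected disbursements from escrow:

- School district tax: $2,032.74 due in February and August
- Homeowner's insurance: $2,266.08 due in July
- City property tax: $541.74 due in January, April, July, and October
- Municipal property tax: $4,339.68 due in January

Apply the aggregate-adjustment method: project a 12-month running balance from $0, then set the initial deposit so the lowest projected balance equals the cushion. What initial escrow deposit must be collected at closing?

Cushion = 2 × $1,069.85 = $2,139.70
Trial balance (start $0, +$1,069.85 each month, − disbursements):
  Jul: +$1,069.85 − $2,807.82 → -$1,737.97
  Aug: +$1,069.85 − $2,032.74 → -$2,700.86
  Sep: +$1,069.85 → -$1,631.01
  Oct: +$1,069.85 − $541.74 → -$1,102.90
  Nov: +$1,069.85 → -$33.05
  Dec: +$1,069.85 → $1,036.80
  Jan: +$1,069.85 − $4,881.42 → -$2,774.77
  Feb: +$1,069.85 − $2,032.74 → -$3,737.66
  Mar: +$1,069.85 → -$2,667.81
  Apr: +$1,069.85 − $541.74 → -$2,139.70
  May: +$1,069.85 → -$1,069.85
  Jun: +$1,069.85 → $0.00
Lowest trial balance = -$3,737.66 (Feb)
Initial deposit = cushion − low point = $2,139.70 − (-$3,737.66) = $5,877.36

$5,877.36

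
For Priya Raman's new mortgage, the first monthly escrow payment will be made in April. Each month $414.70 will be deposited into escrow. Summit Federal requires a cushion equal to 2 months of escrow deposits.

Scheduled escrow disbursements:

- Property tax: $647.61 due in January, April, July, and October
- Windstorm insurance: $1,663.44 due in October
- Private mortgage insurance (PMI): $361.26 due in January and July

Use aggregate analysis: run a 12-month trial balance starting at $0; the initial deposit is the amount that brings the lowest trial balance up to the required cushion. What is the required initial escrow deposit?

Cushion = 2 × $414.70 = $829.40
Trial balance (start $0, +$414.70 each month, − disbursements):
  Apr: +$414.70 − $647.61 → -$232.91
  May: +$414.70 → $181.79
  Jun: +$414.70 → $596.49
  Jul: +$414.70 − $1,008.87 → $2.32
  Aug: +$414.70 → $417.02
  Sep: +$414.70 → $831.72
  Oct: +$414.70 − $2,311.05 → -$1,064.63
  Nov: +$414.70 → -$649.93
  Dec: +$414.70 → -$235.23
  Jan: +$414.70 − $1,008.87 → -$829.40
  Feb: +$414.70 → -$414.70
  Mar: +$414.70 → $0.00
Lowest trial balance = -$1,064.63 (Oct)
Initial deposit = cushion − low point = $829.40 − (-$1,064.63) = $1,894.03

$1,894.03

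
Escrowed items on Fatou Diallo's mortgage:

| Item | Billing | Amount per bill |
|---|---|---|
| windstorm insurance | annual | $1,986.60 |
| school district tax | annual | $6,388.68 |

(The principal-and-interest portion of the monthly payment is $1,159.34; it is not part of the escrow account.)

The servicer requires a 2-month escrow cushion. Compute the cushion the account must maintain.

$1,395.88

Windstorm insurance = $1,986.60
School district tax = $6,388.68
Total per year = $8,375.28
Monthly = $8,375.28 ÷ 12 = $697.94
Cushion = 2 × $697.94 = $1,395.88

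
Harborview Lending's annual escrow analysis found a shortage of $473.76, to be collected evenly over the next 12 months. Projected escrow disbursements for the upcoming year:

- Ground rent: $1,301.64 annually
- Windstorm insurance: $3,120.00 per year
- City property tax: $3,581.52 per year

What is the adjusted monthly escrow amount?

$706.41

Ground rent = $1,301.64 annually
Windstorm insurance = $3,120.00 annually
City property tax = $3,581.52 annually
Total per year = $1,301.64 + $3,120.00 + $3,581.52 = $8,003.16
Monthly = $8,003.16 ÷ 12 = $666.93
Shortage per month = $473.76 / 12 = $39.48
New monthly escrow = $666.93 + $39.48 = $706.41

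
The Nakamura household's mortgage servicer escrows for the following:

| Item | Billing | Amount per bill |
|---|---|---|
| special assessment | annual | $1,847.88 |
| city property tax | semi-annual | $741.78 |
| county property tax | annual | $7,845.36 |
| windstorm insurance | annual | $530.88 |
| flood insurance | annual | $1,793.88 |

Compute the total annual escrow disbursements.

Special assessment: $1,847.88 annually
City property tax: $741.78 × 2 = $1,483.56 annually
County property tax: $7,845.36 annually
Windstorm insurance: $530.88 annually
Flood insurance: $1,793.88 annually
Yearly total = $1,847.88 + $1,483.56 + $7,845.36 + $530.88 + $1,793.88 = $13,501.56

$13,501.56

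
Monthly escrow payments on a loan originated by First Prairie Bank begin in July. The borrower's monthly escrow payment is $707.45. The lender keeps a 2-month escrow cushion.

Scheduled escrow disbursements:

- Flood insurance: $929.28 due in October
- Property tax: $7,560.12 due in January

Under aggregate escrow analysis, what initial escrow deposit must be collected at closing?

$4,952.15

Cushion = 2 × $707.45 = $1,414.90
Trial balance (start $0, +$707.45 each month, − disbursements):
  Jul: +$707.45 → $707.45
  Aug: +$707.45 → $1,414.90
  Sep: +$707.45 → $2,122.35
  Oct: +$707.45 − $929.28 → $1,900.52
  Nov: +$707.45 → $2,607.97
  Dec: +$707.45 → $3,315.42
  Jan: +$707.45 − $7,560.12 → -$3,537.25
  Feb: +$707.45 → -$2,829.80
  Mar: +$707.45 → -$2,122.35
  Apr: +$707.45 → -$1,414.90
  May: +$707.45 → -$707.45
  Jun: +$707.45 → $0.00
Lowest trial balance = -$3,537.25 (Jan)
Initial deposit = cushion − low point = $1,414.90 − (-$3,537.25) = $4,952.15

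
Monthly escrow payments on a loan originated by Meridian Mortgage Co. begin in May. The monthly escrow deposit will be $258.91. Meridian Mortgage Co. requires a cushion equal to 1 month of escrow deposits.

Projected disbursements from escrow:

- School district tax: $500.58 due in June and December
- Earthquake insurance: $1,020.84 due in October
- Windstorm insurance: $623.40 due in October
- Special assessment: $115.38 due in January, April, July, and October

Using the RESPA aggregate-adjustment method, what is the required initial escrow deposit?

Cushion = 1 × $258.91 = $258.91
Trial balance (start $0, +$258.91 each month, − disbursements):
  May: +$258.91 → $258.91
  Jun: +$258.91 − $500.58 → $17.24
  Jul: +$258.91 − $115.38 → $160.77
  Aug: +$258.91 → $419.68
  Sep: +$258.91 → $678.59
  Oct: +$258.91 − $1,759.62 → -$822.12
  Nov: +$258.91 → -$563.21
  Dec: +$258.91 − $500.58 → -$804.88
  Jan: +$258.91 − $115.38 → -$661.35
  Feb: +$258.91 → -$402.44
  Mar: +$258.91 → -$143.53
  Apr: +$258.91 − $115.38 → $0.00
Lowest trial balance = -$822.12 (Oct)
Initial deposit = cushion − low point = $258.91 − (-$822.12) = $1,081.03

$1,081.03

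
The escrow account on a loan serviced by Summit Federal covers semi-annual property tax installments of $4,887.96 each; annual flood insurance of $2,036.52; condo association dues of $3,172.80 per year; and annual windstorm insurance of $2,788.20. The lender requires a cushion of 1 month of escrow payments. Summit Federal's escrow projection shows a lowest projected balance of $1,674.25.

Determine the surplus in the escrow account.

Property tax: $4,887.96 × 2 = $9,775.92 annually
Flood insurance: $2,036.52 annually
Condo association dues: $3,172.80 annually
Windstorm insurance: $2,788.20 annually
Total per year = $9,775.92 + $2,036.52 + $3,172.80 + $2,788.20 = $17,773.44
Per month = $17,773.44 ÷ 12 = $1,481.12
Cushion = 1 × $1,481.12 = $1,481.12
Surplus = $1,674.25 − $1,481.12 = $193.13

$193.13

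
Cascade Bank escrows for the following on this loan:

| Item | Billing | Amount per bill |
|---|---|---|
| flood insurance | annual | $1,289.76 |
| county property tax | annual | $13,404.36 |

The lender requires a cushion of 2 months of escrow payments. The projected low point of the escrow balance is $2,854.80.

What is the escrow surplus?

$405.78

Flood insurance = $1,289.76 per year
County property tax = $13,404.36 per year
Annual escrow total = $1,289.76 + $13,404.36 = $14,694.12
Base monthly escrow = $14,694.12 / 12 = $1,224.51
Cushion = 2 × $1,224.51 = $2,449.02
Surplus = $2,854.80 − $2,449.02 = $405.78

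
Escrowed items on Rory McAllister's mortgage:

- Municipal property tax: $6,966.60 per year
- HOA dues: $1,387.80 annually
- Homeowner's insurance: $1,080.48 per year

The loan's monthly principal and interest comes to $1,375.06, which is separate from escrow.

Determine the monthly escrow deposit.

$786.24

Municipal property tax — $6,966.60 annually
HOA dues — $1,387.80 annually
Homeowner's insurance — $1,080.48 annually
Combined annual = $6,966.60 + $1,387.80 + $1,080.48 = $9,434.88
Monthly escrow = $9,434.88 / 12 = $786.24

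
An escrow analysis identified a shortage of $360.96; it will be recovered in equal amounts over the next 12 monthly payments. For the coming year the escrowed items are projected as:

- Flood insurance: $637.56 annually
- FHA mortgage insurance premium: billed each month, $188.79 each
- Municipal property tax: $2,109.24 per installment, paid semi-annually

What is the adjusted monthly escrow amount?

$623.54

Flood insurance — $637.56/yr
FHA mortgage insurance premium — $188.79 × 12 = $2,265.48/yr
Municipal property tax — $2,109.24 × 2 = $4,218.48/yr
Annual escrow total = $7,121.52
Monthly escrow = $7,121.52 ÷ 12 = $593.46
Shortage per month = $360.96 / 12 = $30.08
Adjusted monthly = $593.46 + $30.08 = $623.54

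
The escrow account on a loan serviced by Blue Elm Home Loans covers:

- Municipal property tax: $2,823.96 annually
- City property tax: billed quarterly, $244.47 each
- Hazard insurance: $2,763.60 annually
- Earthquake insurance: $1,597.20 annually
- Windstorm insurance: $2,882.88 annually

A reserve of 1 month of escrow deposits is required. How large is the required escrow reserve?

Municipal property tax = $2,823.96
City property tax = $244.47 × 4 = $977.88
Hazard insurance = $2,763.60
Earthquake insurance = $1,597.20
Windstorm insurance = $2,882.88
Annual escrow total = $2,823.96 + $977.88 + $2,763.60 + $1,597.20 + $2,882.88 = $11,045.52
Monthly = $11,045.52 / 12 = $920.46
Reserve = 1 × $920.46 = $920.46

$920.46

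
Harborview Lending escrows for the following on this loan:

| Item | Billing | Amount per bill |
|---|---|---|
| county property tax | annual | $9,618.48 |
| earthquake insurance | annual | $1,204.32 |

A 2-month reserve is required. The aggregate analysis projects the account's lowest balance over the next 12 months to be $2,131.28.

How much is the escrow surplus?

County property tax — $9,618.48/yr
Earthquake insurance — $1,204.32/yr
Total annual escrow = $9,618.48 + $1,204.32 = $10,822.80
Monthly escrow = $10,822.80 ÷ 12 = $901.90
Required cushion = 2 × $901.90 = $1,803.80
Surplus = $2,131.28 − $1,803.80 = $327.48

$327.48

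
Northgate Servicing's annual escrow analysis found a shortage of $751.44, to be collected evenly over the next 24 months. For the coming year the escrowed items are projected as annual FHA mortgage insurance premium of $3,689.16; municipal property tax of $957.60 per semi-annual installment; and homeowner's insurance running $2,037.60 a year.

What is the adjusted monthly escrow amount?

$668.14

FHA mortgage insurance premium — $3,689.16/yr
Municipal property tax — $957.60 × 2 = $1,915.20/yr
Homeowner's insurance — $2,037.60/yr
Combined annual = $7,641.96
Per month = $7,641.96 / 12 = $636.83
Shortage spread = $751.44 ÷ 24 = $31.31/mo
Adjusted monthly = $636.83 + $31.31 = $668.14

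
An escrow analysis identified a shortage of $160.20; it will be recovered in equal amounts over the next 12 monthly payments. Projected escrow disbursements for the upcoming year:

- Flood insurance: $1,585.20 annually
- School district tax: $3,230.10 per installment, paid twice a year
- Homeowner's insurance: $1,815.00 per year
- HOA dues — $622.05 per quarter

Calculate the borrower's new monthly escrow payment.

Flood insurance: $1,585.20 annually
School district tax: $3,230.10 × 2 = $6,460.20 annually
Homeowner's insurance: $1,815.00 annually
HOA dues: $622.05 × 4 = $2,488.20 annually
Yearly total = $1,585.20 + $6,460.20 + $1,815.00 + $2,488.20 = $12,348.60
Base monthly escrow = $12,348.60 ÷ 12 = $1,029.05
Shortage per month = $160.20 / 12 = $13.35
New monthly escrow = $1,029.05 + $13.35 = $1,042.40

$1,042.40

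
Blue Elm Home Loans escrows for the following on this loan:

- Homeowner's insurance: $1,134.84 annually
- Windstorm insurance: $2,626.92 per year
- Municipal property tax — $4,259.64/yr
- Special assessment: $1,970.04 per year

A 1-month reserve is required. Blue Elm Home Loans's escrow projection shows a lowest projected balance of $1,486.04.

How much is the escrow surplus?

$653.42

Homeowner's insurance — $1,134.84/yr
Windstorm insurance — $2,626.92/yr
Municipal property tax — $4,259.64/yr
Special assessment — $1,970.04/yr
Annual escrow total = $1,134.84 + $2,626.92 + $4,259.64 + $1,970.04 = $9,991.44
Base monthly escrow = $9,991.44 ÷ 12 = $832.62
Required reserve = 1 × $832.62 = $832.62
Excess over cushion: $1,486.04 − $832.62 = $653.42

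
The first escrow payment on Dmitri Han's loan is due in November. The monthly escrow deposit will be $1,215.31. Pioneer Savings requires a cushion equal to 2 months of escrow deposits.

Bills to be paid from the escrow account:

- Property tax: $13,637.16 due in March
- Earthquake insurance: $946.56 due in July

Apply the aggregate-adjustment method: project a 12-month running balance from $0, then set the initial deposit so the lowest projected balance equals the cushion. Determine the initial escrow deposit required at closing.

Cushion = 2 × $1,215.31 = $2,430.62
Trial balance (start $0, +$1,215.31 each month, − disbursements):
  Nov: +$1,215.31 → $1,215.31
  Dec: +$1,215.31 → $2,430.62
  Jan: +$1,215.31 → $3,645.93
  Feb: +$1,215.31 → $4,861.24
  Mar: +$1,215.31 − $13,637.16 → -$7,560.61
  Apr: +$1,215.31 → -$6,345.30
  May: +$1,215.31 → -$5,129.99
  Jun: +$1,215.31 → -$3,914.68
  Jul: +$1,215.31 − $946.56 → -$3,645.93
  Aug: +$1,215.31 → -$2,430.62
  Sep: +$1,215.31 → -$1,215.31
  Oct: +$1,215.31 → $0.00
Lowest trial balance = -$7,560.61 (Mar)
Initial deposit = cushion − low point = $2,430.62 − (-$7,560.61) = $9,991.23

$9,991.23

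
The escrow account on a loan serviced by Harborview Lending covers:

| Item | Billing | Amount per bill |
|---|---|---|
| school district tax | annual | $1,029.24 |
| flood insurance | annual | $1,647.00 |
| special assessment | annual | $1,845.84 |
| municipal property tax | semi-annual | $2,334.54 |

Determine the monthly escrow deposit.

$765.93

School district tax: $1,029.24 annually
Flood insurance: $1,647.00 annually
Special assessment: $1,845.84 annually
Municipal property tax: $2,334.54 × 2 = $4,669.08 annually
Total per year = $1,029.24 + $1,647.00 + $1,845.84 + $4,669.08 = $9,191.16
Per month = $9,191.16 ÷ 12 = $765.93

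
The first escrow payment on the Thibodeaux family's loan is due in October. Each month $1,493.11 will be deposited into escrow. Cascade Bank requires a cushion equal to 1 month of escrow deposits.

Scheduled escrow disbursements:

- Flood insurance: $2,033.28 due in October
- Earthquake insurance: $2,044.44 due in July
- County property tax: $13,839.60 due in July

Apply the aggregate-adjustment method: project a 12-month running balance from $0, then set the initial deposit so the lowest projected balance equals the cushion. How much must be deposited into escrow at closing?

Cushion = 1 × $1,493.11 = $1,493.11
Trial balance (start $0, +$1,493.11 each month, − disbursements):
  Oct: +$1,493.11 − $2,033.28 → -$540.17
  Nov: +$1,493.11 → $952.94
  Dec: +$1,493.11 → $2,446.05
  Jan: +$1,493.11 → $3,939.16
  Feb: +$1,493.11 → $5,432.27
  Mar: +$1,493.11 → $6,925.38
  Apr: +$1,493.11 → $8,418.49
  May: +$1,493.11 → $9,911.60
  Jun: +$1,493.11 → $11,404.71
  Jul: +$1,493.11 − $15,884.04 → -$2,986.22
  Aug: +$1,493.11 → -$1,493.11
  Sep: +$1,493.11 → $0.00
Lowest trial balance = -$2,986.22 (Jul)
Initial deposit = cushion − low point = $1,493.11 − (-$2,986.22) = $4,479.33

$4,479.33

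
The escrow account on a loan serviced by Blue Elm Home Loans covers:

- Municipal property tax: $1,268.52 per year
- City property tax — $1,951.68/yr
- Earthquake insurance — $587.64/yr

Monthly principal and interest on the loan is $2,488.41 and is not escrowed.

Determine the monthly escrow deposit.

$317.32

Municipal property tax — $1,268.52
City property tax — $1,951.68
Earthquake insurance — $587.64
Total per year = $1,268.52 + $1,951.68 + $587.64 = $3,807.84
Per month = $3,807.84 ÷ 12 = $317.32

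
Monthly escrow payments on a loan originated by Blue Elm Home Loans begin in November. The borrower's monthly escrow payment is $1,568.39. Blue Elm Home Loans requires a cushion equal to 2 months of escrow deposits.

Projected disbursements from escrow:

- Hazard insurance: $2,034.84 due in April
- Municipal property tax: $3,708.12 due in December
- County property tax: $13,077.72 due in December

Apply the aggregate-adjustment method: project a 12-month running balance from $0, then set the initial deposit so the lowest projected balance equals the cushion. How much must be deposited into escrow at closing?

$16,785.84

Cushion = 2 × $1,568.39 = $3,136.78
Trial balance (start $0, +$1,568.39 each month, − disbursements):
  Nov: +$1,568.39 → $1,568.39
  Dec: +$1,568.39 − $16,785.84 → -$13,649.06
  Jan: +$1,568.39 → -$12,080.67
  Feb: +$1,568.39 → -$10,512.28
  Mar: +$1,568.39 → -$8,943.89
  Apr: +$1,568.39 − $2,034.84 → -$9,410.34
  May: +$1,568.39 → -$7,841.95
  Jun: +$1,568.39 → -$6,273.56
  Jul: +$1,568.39 → -$4,705.17
  Aug: +$1,568.39 → -$3,136.78
  Sep: +$1,568.39 → -$1,568.39
  Oct: +$1,568.39 → $0.00
Lowest trial balance = -$13,649.06 (Dec)
Initial deposit = cushion − low point = $3,136.78 − (-$13,649.06) = $16,785.84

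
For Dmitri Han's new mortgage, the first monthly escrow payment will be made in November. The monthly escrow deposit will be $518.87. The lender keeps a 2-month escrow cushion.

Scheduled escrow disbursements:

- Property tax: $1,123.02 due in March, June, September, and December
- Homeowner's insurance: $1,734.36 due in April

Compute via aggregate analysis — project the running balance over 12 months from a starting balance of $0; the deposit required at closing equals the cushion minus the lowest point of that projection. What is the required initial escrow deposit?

Cushion = 2 × $518.87 = $1,037.74
Trial balance (start $0, +$518.87 each month, − disbursements):
  Nov: +$518.87 → $518.87
  Dec: +$518.87 − $1,123.02 → -$85.28
  Jan: +$518.87 → $433.59
  Feb: +$518.87 → $952.46
  Mar: +$518.87 − $1,123.02 → $348.31
  Apr: +$518.87 − $1,734.36 → -$867.18
  May: +$518.87 → -$348.31
  Jun: +$518.87 − $1,123.02 → -$952.46
  Jul: +$518.87 → -$433.59
  Aug: +$518.87 → $85.28
  Sep: +$518.87 − $1,123.02 → -$518.87
  Oct: +$518.87 → $0.00
Lowest trial balance = -$952.46 (Jun)
Initial deposit = cushion − low point = $1,037.74 − (-$952.46) = $1,990.20

$1,990.20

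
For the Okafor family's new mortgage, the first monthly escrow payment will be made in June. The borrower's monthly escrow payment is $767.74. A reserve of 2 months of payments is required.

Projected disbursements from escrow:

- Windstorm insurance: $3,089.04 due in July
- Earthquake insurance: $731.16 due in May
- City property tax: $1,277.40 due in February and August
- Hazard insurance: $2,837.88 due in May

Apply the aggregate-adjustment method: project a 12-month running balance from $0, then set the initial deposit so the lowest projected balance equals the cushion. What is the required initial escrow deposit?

Cushion = 2 × $767.74 = $1,535.48
Trial balance (start $0, +$767.74 each month, − disbursements):
  Jun: +$767.74 → $767.74
  Jul: +$767.74 − $3,089.04 → -$1,553.56
  Aug: +$767.74 − $1,277.40 → -$2,063.22
  Sep: +$767.74 → -$1,295.48
  Oct: +$767.74 → -$527.74
  Nov: +$767.74 → $240.00
  Dec: +$767.74 → $1,007.74
  Jan: +$767.74 → $1,775.48
  Feb: +$767.74 − $1,277.40 → $1,265.82
  Mar: +$767.74 → $2,033.56
  Apr: +$767.74 → $2,801.30
  May: +$767.74 − $3,569.04 → $0.00
Lowest trial balance = -$2,063.22 (Aug)
Initial deposit = cushion − low point = $1,535.48 − (-$2,063.22) = $3,598.70

$3,598.70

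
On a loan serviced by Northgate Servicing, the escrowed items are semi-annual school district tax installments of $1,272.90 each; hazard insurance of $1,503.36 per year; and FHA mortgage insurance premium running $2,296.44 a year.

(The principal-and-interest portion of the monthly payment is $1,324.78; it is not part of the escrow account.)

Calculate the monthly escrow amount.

$528.80

School district tax — $1,272.90 × 2 = $2,545.80 per year
Hazard insurance — $1,503.36 per year
FHA mortgage insurance premium — $2,296.44 per year
Yearly total = $2,545.80 + $1,503.36 + $2,296.44 = $6,345.60
Monthly escrow = $6,345.60 / 12 = $528.80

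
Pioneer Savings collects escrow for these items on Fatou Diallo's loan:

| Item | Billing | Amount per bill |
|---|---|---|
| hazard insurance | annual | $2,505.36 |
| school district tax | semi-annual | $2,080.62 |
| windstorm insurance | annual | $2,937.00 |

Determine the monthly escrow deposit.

$800.30

Hazard insurance — $2,505.36 per year
School district tax — $2,080.62 × 2 = $4,161.24 per year
Windstorm insurance — $2,937.00 per year
Combined annual = $2,505.36 + $4,161.24 + $2,937.00 = $9,603.60
Monthly escrow = $9,603.60 ÷ 12 = $800.30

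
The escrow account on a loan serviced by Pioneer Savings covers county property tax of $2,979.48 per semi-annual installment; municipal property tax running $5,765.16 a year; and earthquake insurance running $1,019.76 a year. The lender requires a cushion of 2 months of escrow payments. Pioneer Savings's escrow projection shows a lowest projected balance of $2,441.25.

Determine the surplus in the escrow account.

County property tax — $2,979.48 × 2 = $5,958.96 per year
Municipal property tax — $5,765.16 per year
Earthquake insurance — $1,019.76 per year
Yearly total = $12,743.88
Per month = $12,743.88 / 12 = $1,061.99
Cushion = 2 × $1,061.99 = $2,123.98
Surplus = $2,441.25 − $2,123.98 = $317.27

$317.27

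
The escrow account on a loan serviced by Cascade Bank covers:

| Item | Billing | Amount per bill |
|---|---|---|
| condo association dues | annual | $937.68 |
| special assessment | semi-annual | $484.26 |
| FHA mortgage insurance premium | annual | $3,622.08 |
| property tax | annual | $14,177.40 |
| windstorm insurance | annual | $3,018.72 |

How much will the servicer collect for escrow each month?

Condo association dues: $937.68 per year
Special assessment: $484.26 × 2 = $968.52 per year
FHA mortgage insurance premium: $3,622.08 per year
Property tax: $14,177.40 per year
Windstorm insurance: $3,018.72 per year
Annual escrow total = $937.68 + $968.52 + $3,622.08 + $14,177.40 + $3,018.72 = $22,724.40
Per month = $22,724.40 ÷ 12 = $1,893.70

$1,893.70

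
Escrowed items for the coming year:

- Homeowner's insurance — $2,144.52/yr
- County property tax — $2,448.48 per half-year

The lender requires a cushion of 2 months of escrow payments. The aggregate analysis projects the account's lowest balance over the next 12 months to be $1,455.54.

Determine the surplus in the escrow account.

Homeowner's insurance — $2,144.52 per year
County property tax — $2,448.48 × 2 = $4,896.96 per year
Combined annual = $2,144.52 + $4,896.96 = $7,041.48
Per month = $7,041.48 / 12 = $586.79
Required cushion = 2 × $586.79 = $1,173.58
Excess over cushion: $1,455.54 − $1,173.58 = $281.96

$281.96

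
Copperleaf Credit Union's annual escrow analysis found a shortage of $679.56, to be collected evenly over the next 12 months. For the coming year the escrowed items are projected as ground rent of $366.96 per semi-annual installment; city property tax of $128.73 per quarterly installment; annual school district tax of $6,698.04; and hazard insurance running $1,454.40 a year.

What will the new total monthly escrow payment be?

$840.07

Ground rent — $366.96 × 2 = $733.92
City property tax — $128.73 × 4 = $514.92
School district tax — $6,698.04
Hazard insurance — $1,454.40
Combined annual = $733.92 + $514.92 + $6,698.04 + $1,454.40 = $9,401.28
Monthly = $9,401.28 ÷ 12 = $783.44
Shortage spread = $679.56 / 12 = $56.63/mo
Adjusted monthly = $783.44 + $56.63 = $840.07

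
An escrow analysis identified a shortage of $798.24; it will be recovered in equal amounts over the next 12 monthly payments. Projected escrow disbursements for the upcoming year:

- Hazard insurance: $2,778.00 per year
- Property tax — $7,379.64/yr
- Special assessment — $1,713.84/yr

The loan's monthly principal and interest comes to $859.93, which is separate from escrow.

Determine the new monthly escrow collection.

Hazard insurance: $2,778.00 annually
Property tax: $7,379.64 annually
Special assessment: $1,713.84 annually
Yearly total = $11,871.48
Monthly escrow = $11,871.48 / 12 = $989.29
Shortage per month = $798.24 ÷ 12 = $66.52
Adjusted monthly = $989.29 + $66.52 = $1,055.81

$1,055.81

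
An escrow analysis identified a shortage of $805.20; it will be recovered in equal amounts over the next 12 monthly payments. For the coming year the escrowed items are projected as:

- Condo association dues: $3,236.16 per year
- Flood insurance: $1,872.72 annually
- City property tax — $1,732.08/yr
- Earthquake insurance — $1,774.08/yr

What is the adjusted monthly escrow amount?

Condo association dues: $3,236.16
Flood insurance: $1,872.72
City property tax: $1,732.08
Earthquake insurance: $1,774.08
Total annual escrow = $8,615.04
Monthly escrow = $8,615.04 / 12 = $717.92
Shortage spread = $805.20 / 12 = $67.10/mo
New monthly escrow = $717.92 + $67.10 = $785.02

$785.02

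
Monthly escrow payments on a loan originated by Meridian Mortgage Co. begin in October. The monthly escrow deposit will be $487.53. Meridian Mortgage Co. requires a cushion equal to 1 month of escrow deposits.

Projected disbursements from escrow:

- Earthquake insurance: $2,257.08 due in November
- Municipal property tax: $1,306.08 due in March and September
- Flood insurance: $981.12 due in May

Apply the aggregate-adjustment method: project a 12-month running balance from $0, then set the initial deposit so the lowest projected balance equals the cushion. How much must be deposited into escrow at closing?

Cushion = 1 × $487.53 = $487.53
Trial balance (start $0, +$487.53 each month, − disbursements):
  Oct: +$487.53 → $487.53
  Nov: +$487.53 − $2,257.08 → -$1,282.02
  Dec: +$487.53 → -$794.49
  Jan: +$487.53 → -$306.96
  Feb: +$487.53 → $180.57
  Mar: +$487.53 − $1,306.08 → -$637.98
  Apr: +$487.53 → -$150.45
  May: +$487.53 − $981.12 → -$644.04
  Jun: +$487.53 → -$156.51
  Jul: +$487.53 → $331.02
  Aug: +$487.53 → $818.55
  Sep: +$487.53 − $1,306.08 → $0.00
Lowest trial balance = -$1,282.02 (Nov)
Initial deposit = cushion − low point = $487.53 − (-$1,282.02) = $1,769.55

$1,769.55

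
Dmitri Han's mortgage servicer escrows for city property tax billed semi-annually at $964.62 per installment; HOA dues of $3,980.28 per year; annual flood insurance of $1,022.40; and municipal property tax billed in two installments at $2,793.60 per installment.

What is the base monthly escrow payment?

$1,043.26

City property tax: $964.62 × 2 = $1,929.24/yr
HOA dues: $3,980.28/yr
Flood insurance: $1,022.40/yr
Municipal property tax: $2,793.60 × 2 = $5,587.20/yr
Total per year = $12,519.12
Base monthly escrow = $12,519.12 ÷ 12 = $1,043.26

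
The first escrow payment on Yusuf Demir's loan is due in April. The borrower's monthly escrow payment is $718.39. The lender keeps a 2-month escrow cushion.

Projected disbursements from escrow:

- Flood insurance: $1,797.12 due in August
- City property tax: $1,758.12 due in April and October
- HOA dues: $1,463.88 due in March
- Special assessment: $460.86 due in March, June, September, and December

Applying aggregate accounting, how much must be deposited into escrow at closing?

$2,643.13

Cushion = 2 × $718.39 = $1,436.78
Trial balance (start $0, +$718.39 each month, − disbursements):
  Apr: +$718.39 − $1,758.12 → -$1,039.73
  May: +$718.39 → -$321.34
  Jun: +$718.39 − $460.86 → -$63.81
  Jul: +$718.39 → $654.58
  Aug: +$718.39 − $1,797.12 → -$424.15
  Sep: +$718.39 − $460.86 → -$166.62
  Oct: +$718.39 − $1,758.12 → -$1,206.35
  Nov: +$718.39 → -$487.96
  Dec: +$718.39 − $460.86 → -$230.43
  Jan: +$718.39 → $487.96
  Feb: +$718.39 → $1,206.35
  Mar: +$718.39 − $1,924.74 → $0.00
Lowest trial balance = -$1,206.35 (Oct)
Initial deposit = cushion − low point = $1,436.78 − (-$1,206.35) = $2,643.13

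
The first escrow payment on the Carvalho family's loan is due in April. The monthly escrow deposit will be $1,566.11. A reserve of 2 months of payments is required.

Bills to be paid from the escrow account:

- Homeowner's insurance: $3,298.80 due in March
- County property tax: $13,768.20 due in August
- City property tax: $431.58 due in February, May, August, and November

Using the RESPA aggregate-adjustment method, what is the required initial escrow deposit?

Cushion = 2 × $1,566.11 = $3,132.22
Trial balance (start $0, +$1,566.11 each month, − disbursements):
  Apr: +$1,566.11 → $1,566.11
  May: +$1,566.11 − $431.58 → $2,700.64
  Jun: +$1,566.11 → $4,266.75
  Jul: +$1,566.11 → $5,832.86
  Aug: +$1,566.11 − $14,199.78 → -$6,800.81
  Sep: +$1,566.11 → -$5,234.70
  Oct: +$1,566.11 → -$3,668.59
  Nov: +$1,566.11 − $431.58 → -$2,534.06
  Dec: +$1,566.11 → -$967.95
  Jan: +$1,566.11 → $598.16
  Feb: +$1,566.11 − $431.58 → $1,732.69
  Mar: +$1,566.11 − $3,298.80 → $0.00
Lowest trial balance = -$6,800.81 (Aug)
Initial deposit = cushion − low point = $3,132.22 − (-$6,800.81) = $9,933.03

$9,933.03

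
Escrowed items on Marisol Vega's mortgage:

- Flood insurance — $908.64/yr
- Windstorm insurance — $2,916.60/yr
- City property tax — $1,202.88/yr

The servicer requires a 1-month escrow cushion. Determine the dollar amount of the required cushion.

Flood insurance — $908.64 annually
Windstorm insurance — $2,916.60 annually
City property tax — $1,202.88 annually
Annual escrow total = $908.64 + $2,916.60 + $1,202.88 = $5,028.12
Monthly escrow = $5,028.12 / 12 = $419.01
Reserve = 1 × $419.01 = $419.01

$419.01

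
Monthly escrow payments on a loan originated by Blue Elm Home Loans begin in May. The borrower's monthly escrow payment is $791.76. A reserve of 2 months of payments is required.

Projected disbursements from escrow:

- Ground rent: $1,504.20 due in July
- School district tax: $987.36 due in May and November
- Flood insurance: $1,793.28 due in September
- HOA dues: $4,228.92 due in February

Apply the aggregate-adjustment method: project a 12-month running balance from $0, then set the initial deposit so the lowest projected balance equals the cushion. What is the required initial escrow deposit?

$3,167.04

Cushion = 2 × $791.76 = $1,583.52
Trial balance (start $0, +$791.76 each month, − disbursements):
  May: +$791.76 − $987.36 → -$195.60
  Jun: +$791.76 → $596.16
  Jul: +$791.76 − $1,504.20 → -$116.28
  Aug: +$791.76 → $675.48
  Sep: +$791.76 − $1,793.28 → -$326.04
  Oct: +$791.76 → $465.72
  Nov: +$791.76 − $987.36 → $270.12
  Dec: +$791.76 → $1,061.88
  Jan: +$791.76 → $1,853.64
  Feb: +$791.76 − $4,228.92 → -$1,583.52
  Mar: +$791.76 → -$791.76
  Apr: +$791.76 → $0.00
Lowest trial balance = -$1,583.52 (Feb)
Initial deposit = cushion − low point = $1,583.52 − (-$1,583.52) = $3,167.04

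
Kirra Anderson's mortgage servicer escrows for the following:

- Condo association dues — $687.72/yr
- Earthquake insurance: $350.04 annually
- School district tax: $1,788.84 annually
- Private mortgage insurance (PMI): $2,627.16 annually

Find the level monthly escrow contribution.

$454.48

Condo association dues = $687.72 per year
Earthquake insurance = $350.04 per year
School district tax = $1,788.84 per year
Private mortgage insurance (PMI) = $2,627.16 per year
Annual escrow total = $5,453.76
Monthly = $5,453.76 / 12 = $454.48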